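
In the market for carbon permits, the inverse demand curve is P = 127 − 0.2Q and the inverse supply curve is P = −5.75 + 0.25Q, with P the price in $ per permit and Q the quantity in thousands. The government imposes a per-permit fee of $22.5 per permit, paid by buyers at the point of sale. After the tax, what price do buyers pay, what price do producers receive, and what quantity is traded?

Buyers pay $78; producers receive $55.5; quantity = 245.

Inverting to Q(P) form: Qd = 635 − 5P; Qs = 4P + 23.
Before the tax: set 635 − 5P = 4P + 23 → P* = $68, Q* = 295.
With the tax collected from buyers, demand (in seller-price terms) shifts: Qd = 635 − 5(P + 22.5).
Solving gives Q = 245 with buyers paying $78 and producers receiving $55.5 (the $22.5 wedge).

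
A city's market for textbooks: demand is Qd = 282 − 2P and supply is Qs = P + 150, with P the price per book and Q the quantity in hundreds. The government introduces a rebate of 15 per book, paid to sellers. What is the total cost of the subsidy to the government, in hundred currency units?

Government outlay = 3060 hundred.

Before the subsidy: set 282 − 2P = P + 150 → P* = 44, Q* = 194.
With a per-unit subsidy paid to sellers, each receives P + 15 per unit sold, so supply becomes Qs = (P + 15) + 150.
Solving gives Q = 204 with consumers paying 39 and sellers receiving 54 (the 15 wedge).
Outlay = t · Q = 15 · 204 = 3060.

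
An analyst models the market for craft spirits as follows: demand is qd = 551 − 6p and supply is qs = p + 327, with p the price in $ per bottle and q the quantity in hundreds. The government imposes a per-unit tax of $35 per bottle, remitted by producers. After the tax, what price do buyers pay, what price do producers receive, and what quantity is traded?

Buyers pay $37; producers receive $2; quantity = 329.

Before the tax: set 551 − 6p = p + 327 → p* = $32, q* = 359.
With the tax collected from producers, supply shifts: qs = (p − 35) + 327.
Solving gives q = 329 with buyers paying $37 and producers receiving $2 (the $35 wedge).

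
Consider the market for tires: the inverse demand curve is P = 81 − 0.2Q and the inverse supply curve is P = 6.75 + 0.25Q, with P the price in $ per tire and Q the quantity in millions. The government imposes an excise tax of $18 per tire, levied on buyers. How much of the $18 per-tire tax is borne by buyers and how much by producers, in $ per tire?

Inverting to Q(P) form: Qd = 405 − 5P; Qs = 4P − 27.
Without the tax, 405 − 5P = 4P − 27 gives 9P = 432, so P* = $48 and Q* = 165.
With the tax collected from buyers, demand (in seller-price terms) shifts: Qd = 405 − 5(P + 18).
New equilibrium: buyers pay $56, producers receive $38, Q = 125. (Wedge: Pb − Ps = 18.)
Burden on buyers: $8; on producers: $10. (They sum to $18.)

Buyers bear $8 per tire; producers bear $10 per tire.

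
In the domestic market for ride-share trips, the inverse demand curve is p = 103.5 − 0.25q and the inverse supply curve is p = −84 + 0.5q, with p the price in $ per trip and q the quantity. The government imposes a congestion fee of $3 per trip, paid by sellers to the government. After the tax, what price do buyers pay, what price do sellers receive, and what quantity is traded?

Buyers pay $42; sellers receive $39; quantity = 246.

Inverting to q(p) form: qd = 414 − 4p; qs = 2p + 168.
Before the tax: set 414 − 4p = 2p + 168 → p* = $41, q* = 250.
With the tax collected from sellers, supply shifts: qs = 2(p − 3) + 168.
New equilibrium: buyers pay $42, sellers receive $39, q = 246. (Wedge: pb − ps = 3.)
The less price-elastic side of the market bears the larger share of a per-unit tax.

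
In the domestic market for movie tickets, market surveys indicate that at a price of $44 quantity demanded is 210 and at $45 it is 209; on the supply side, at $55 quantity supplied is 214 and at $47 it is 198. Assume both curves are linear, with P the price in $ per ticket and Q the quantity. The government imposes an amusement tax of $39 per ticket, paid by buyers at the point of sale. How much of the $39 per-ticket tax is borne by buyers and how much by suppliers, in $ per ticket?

Demand slope: (209 − 210)/(45 − 44) = -1, so Qd = 254 − P.
Supply slope: (198 − 214)/(47 − 55) = 2, so Qs = 2P + 104.
Without the tax, 254 − P = 2P + 104 gives 3P = 150, so P* = $50 and Q* = 204.
With the tax collected from buyers, demand (in seller-price terms) shifts: Qd = 254 − (P + 39).
Solving gives Q = 178 with buyers paying $76 and suppliers receiving $37 (the $39 wedge).
Burden on buyers: $26; on suppliers: $13. (They sum to $39.)
The less price-elastic side of the market bears the larger share of a per-unit tax.

Buyers bear $26 per ticket; suppliers bear $13 per ticket.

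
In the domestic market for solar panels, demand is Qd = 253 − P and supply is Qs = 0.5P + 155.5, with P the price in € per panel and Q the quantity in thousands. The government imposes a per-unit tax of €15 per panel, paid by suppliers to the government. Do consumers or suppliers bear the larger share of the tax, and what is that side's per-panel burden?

Without the tax, 253 − P = 0.5P + 155.5 gives 1.5P = 97.5, so P* = €65 and Q* = 188.
With the tax collected from suppliers, supply shifts: Qs = 0.5(P − 15) + 155.5.
Solving gives Q = 183 with consumers paying €70 and suppliers receiving €55 (the €15 wedge).
Per-panel burden: consumers €5, suppliers €10.
Suppliers take the larger share because supply is less price-elastic here (demand slope 1 vs supply slope 0.5).
The less price-elastic side of the market bears the larger share of a per-unit tax.

Suppliers bear the larger share: €10 per panel.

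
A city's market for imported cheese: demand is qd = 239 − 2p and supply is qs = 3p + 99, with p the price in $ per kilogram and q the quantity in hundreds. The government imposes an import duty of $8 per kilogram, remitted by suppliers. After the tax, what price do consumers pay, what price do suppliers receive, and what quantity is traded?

Consumers pay $32.8; suppliers receive $24.8; quantity = 173.4.

Without the tax, 239 − 2p = 3p + 99 gives 5p = 140, so p* = $28 and q* = 183.
With the tax collected from suppliers, supply shifts: qs = 3(p − 8) + 99.
New equilibrium: consumers pay $32.8, suppliers receive $24.8, q = 173.4. (Wedge: pb − ps = 8.)
The less price-elastic side of the market bears the larger share of a per-unit tax.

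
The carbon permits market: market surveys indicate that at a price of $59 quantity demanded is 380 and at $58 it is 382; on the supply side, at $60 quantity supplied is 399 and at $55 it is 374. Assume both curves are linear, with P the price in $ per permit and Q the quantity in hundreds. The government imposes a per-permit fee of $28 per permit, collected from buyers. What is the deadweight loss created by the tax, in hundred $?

Deadweight loss = $560 hundred.

Demand slope: (382 − 380)/(58 − 59) = -2, so Qd = 498 − 2P.
Supply slope: (374 − 399)/(55 − 60) = 5, so Qs = 5P + 99.
Before the tax: set 498 − 2P = 5P + 99 → P* = $57, Q* = 384.
With the tax collected from buyers, demand (in seller-price terms) shifts: Qd = 498 − 2(P + 28).
New equilibrium: buyers pay $77, sellers receive $49, Q = 344. (Wedge: Pb − Ps = 28.)
Quantity falls by |ΔQ| = |384 − 344| = 40.
DWL = ½ · t · |ΔQ| = ½ · 28 · 40 = $560.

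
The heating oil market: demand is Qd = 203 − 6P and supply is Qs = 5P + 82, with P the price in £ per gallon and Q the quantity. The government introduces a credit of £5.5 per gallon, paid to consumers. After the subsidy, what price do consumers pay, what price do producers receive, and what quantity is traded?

Consumers pay £8.5; producers receive £14; quantity = 152.

Before the subsidy: set 203 − 6P = 5P + 82 → P* = £11, Q* = 137.
With a per-unit subsidy paid to consumers, each effectively pays P − 5.5, so demand becomes Qd = 203 − 6(P − 5.5).
Solving gives Q = 152 with consumers paying £8.5 and producers receiving £14 (the £5.5 wedge).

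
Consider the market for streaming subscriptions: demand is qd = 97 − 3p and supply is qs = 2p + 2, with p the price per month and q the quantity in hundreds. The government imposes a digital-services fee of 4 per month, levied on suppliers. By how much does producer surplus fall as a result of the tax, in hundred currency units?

Producer surplus falls by 90.24 hundred.

Without the tax, 97 − 3p = 2p + 2 gives 5p = 95, so p* = 19 and q* = 40.
With the tax collected from suppliers, supply shifts: qs = 2(p − 4) + 2.
New equilibrium: consumers pay 20.6, suppliers receive 16.6, q = 35.2. (Wedge: pb − ps = 4.)
ΔPS is the trapezoid between Q = 35.2 and Q = 40 of height 2.4: ½ · (40 + 35.2) · 2.4 = 90.24.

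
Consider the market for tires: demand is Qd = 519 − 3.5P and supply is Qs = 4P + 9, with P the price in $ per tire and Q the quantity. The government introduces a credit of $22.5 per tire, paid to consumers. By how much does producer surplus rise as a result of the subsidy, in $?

Without the subsidy, 519 − 3.5P = 4P + 9 gives 7.5P = 510, so P* = $68 and Q* = 281.
With a per-unit subsidy paid to consumers, each effectively pays P − 22.5, so demand becomes Qd = 519 − 3.5(P − 22.5).
New equilibrium: consumers pay $56, suppliers receive $78.5, Q = 323. (Wedge: Pb − Ps = −22.5.)
ΔPS is the trapezoid between Q = 323 and Q = 281 of height $10.5: ½ · (281 + 323) · 10.5 = $3171.

Producer surplus rises by $3171.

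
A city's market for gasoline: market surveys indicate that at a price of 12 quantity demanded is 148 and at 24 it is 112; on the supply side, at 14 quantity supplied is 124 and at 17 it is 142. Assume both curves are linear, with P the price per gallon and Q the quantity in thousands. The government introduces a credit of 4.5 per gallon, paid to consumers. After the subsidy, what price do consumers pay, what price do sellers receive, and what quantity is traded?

Demand slope: (112 − 148)/(24 − 12) = -3, so Qd = 184 − 3P.
Supply slope: (142 − 124)/(17 − 14) = 6, so Qs = 6P + 40.
Without the subsidy, 184 − 3P = 6P + 40 gives 9P = 144, so P* = 16 and Q* = 136.
With a per-unit subsidy paid to consumers, each effectively pays P − 4.5, so demand becomes Qd = 184 − 3(P − 4.5).
New equilibrium: consumers pay 13, sellers receive 17.5, Q = 145. (Wedge: Pb − Ps = −4.5.)

Consumers pay 13; sellers receive 17.5; quantity = 145.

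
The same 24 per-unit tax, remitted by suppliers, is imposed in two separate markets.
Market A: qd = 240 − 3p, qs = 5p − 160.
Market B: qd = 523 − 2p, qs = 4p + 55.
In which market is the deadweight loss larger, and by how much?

Market A: pre-tax p* = 50, q* = 90; post-tax q = 45; deadweight loss = 540.
Market B: pre-tax p* = 78, q* = 367; post-tax q = 335; deadweight loss = 384.
Difference: 540 vs 384 → market A is larger by 156.

Market A, by 156.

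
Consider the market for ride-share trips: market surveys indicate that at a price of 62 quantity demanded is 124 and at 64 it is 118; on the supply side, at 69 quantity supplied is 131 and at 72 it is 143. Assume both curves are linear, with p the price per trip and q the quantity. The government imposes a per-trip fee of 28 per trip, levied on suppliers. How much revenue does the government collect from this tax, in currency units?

Tax revenue = 1876.

Demand slope: (118 − 124)/(64 − 62) = -3, so qd = 310 − 3p.
Supply slope: (143 − 131)/(72 − 69) = 4, so qs = 4p − 145.
Without the tax, 310 − 3p = 4p − 145 gives 7p = 455, so p* = 65 and q* = 115.
With the tax collected from suppliers, supply shifts: qs = 4(p − 28) − 145.
Solving gives q = 67 with buyers paying 81 and suppliers receiving 53 (the 28 wedge).
Revenue = t · Q = 28 · 67 = 1876.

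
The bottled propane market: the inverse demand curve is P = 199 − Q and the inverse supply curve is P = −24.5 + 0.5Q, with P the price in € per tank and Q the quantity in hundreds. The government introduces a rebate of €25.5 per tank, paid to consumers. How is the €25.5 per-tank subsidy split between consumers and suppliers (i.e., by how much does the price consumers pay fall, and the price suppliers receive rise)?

Consumers gain €17 per tank; suppliers gain €8.5 per tank.

Inverting to Q(P) form: Qd = 199 − P; Qs = 2P + 49.
Before the subsidy: set 199 − P = 2P + 49 → P* = €50, Q* = 149.
With a per-unit subsidy paid to consumers, each effectively pays P − 25.5, so demand becomes Qd = 199 − (P − 25.5).
New equilibrium: consumers pay €33, suppliers receive €58.5, Q = 166. (Wedge: Pb − Ps = −25.5.)
Gain to consumers: €17; to suppliers: €8.5. (They sum to €25.5.)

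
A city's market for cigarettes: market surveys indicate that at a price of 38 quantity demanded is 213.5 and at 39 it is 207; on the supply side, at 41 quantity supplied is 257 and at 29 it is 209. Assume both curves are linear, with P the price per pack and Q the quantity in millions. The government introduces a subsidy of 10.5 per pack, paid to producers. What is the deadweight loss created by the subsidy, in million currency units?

Demand slope: (207 − 213.5)/(39 − 38) = -6.5, so Qd = 460.5 − 6.5P.
Supply slope: (209 − 257)/(29 − 41) = 4, so Qs = 4P + 93.
Before the subsidy: set 460.5 − 6.5P = 4P + 93 → P* = 35, Q* = 233.
With a per-unit subsidy paid to producers, each receives P + 10.5 per unit sold, so supply becomes Qs = 4(P + 10.5) + 93.
Solving gives Q = 259 with buyers paying 31 and producers receiving 41.5 (the 10.5 wedge).
Quantity rises by |ΔQ| = |233 − 259| = 26.
DWL = ½ · t · |ΔQ| = ½ · 10.5 · 26 = 136.5.

Deadweight loss = 136.5 million.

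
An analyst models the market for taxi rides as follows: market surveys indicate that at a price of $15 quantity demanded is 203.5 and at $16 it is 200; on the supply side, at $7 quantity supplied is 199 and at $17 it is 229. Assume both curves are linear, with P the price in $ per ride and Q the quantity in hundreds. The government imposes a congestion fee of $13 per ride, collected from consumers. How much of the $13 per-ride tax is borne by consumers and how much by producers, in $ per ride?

Consumers bear $6 per ride; producers bear $7 per ride.

Demand slope: (200 − 203.5)/(16 − 15) = -3.5, so Qd = 256 − 3.5P.
Supply slope: (229 − 199)/(17 − 7) = 3, so Qs = 3P + 178.
Without the tax, 256 − 3.5P = 3P + 178 gives 6.5P = 78, so P* = $12 and Q* = 214.
With the tax collected from consumers, demand (in seller-price terms) shifts: Qd = 256 − 3.5(P + 13).
New equilibrium: consumers pay $18, producers receive $5, Q = 193. (Wedge: Pb − Ps = 13.)
Burden on consumers: $6; on producers: $7. (They sum to $13.)
The less price-elastic side of the market bears the larger share of a per-unit tax.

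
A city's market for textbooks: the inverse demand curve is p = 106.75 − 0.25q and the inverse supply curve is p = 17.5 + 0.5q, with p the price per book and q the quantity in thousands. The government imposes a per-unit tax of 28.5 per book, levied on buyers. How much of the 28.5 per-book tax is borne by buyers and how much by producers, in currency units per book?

Buyers bear 9.5 per book; producers bear 19 per book.

Inverting to q(p) form: qd = 427 − 4p; qs = 2p − 35.
Without the tax, 427 − 4p = 2p − 35 gives 6p = 462, so p* = 77 and q* = 119.
With the tax collected from buyers, demand (in seller-price terms) shifts: qd = 427 − 4(p + 28.5).
New equilibrium: buyers pay 86.5, producers receive 58, q = 81. (Wedge: pb − ps = 28.5.)
Burden on buyers: 9.5; on producers: 19. (They sum to 28.5.)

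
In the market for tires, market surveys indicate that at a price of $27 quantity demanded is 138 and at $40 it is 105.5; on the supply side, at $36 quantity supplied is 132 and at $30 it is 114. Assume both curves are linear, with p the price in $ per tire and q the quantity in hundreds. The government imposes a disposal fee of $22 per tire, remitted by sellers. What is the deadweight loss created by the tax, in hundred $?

Deadweight loss = $330 hundred.

Demand slope: (105.5 − 138)/(40 − 27) = -2.5, so qd = 205.5 − 2.5p.
Supply slope: (114 − 132)/(30 − 36) = 3, so qs = 3p + 24.
Without the tax, 205.5 − 2.5p = 3p + 24 gives 5.5p = 181.5, so p* = $33 and q* = 123.
With the tax collected from sellers, supply shifts: qs = 3(p − 22) + 24.
New equilibrium: buyers pay $45, sellers receive $23, q = 93. (Wedge: pb − ps = 22.)
Quantity falls by |ΔQ| = |123 − 93| = 30.
DWL = ½ · t · |ΔQ| = ½ · 22 · 30 = $330.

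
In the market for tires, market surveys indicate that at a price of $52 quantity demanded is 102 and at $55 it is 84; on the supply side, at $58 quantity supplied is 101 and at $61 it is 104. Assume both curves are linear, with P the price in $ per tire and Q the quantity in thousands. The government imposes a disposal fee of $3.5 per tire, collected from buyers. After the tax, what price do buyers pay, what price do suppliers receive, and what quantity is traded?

Buyers pay $53.5; suppliers receive $50; quantity = 93.

Demand slope: (84 − 102)/(55 − 52) = -6, so Qd = 414 − 6P.
Supply slope: (104 − 101)/(61 − 58) = 1, so Qs = P + 43.
Without the tax, 414 − 6P = P + 43 gives 7P = 371, so P* = $53 and Q* = 96.
With the tax collected from buyers, demand (in seller-price terms) shifts: Qd = 414 − 6(P + 3.5).
Solving gives Q = 93 with buyers paying $53.5 and suppliers receiving $50 (the $3.5 wedge).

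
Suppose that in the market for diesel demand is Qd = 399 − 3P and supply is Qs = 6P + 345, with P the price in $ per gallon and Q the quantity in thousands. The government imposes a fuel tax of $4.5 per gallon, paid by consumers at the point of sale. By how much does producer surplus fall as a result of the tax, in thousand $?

Without the tax, 399 − 3P = 6P + 345 gives 9P = 54, so P* = $6 and Q* = 381.
With the tax collected from consumers, demand (in seller-price terms) shifts: Qd = 399 − 3(P + 4.5).
New equilibrium: consumers pay $9, suppliers receive $4.5, Q = 372. (Wedge: Pb − Ps = 4.5.)
ΔPS is the trapezoid between Q = 372 and Q = 381 of height $1.5: ½ · (381 + 372) · 1.5 = $564.75.

Producer surplus falls by $564.75 thousand.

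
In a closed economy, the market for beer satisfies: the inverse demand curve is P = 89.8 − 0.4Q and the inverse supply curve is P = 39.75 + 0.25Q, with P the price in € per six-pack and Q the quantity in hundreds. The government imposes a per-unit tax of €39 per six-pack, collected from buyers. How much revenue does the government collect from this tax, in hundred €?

Tax revenue = €663 hundred.

Rewrite in direct form: Qd = 224.5 − 2.5P and Qs = 4P − 159.
Before the tax: set 224.5 − 2.5P = 4P − 159 → P* = €59, Q* = 77.
With the tax collected from buyers, demand (in seller-price terms) shifts: Qd = 224.5 − 2.5(P + 39).
Solving gives Q = 17 with buyers paying €83 and sellers receiving €44 (the €39 wedge).
Revenue = t · Q = 39 · 17 = €663.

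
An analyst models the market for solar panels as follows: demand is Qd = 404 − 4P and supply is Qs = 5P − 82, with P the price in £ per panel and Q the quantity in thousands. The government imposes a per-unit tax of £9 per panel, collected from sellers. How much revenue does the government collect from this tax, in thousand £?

Without the tax, 404 − 4P = 5P − 82 gives 9P = 486, so P* = £54 and Q* = 188.
With the tax collected from sellers, supply shifts: Qs = 5(P − 9) − 82.
Solving gives Q = 168 with consumers paying £59 and sellers receiving £50 (the £9 wedge).
Revenue = t · Q = 9 · 168 = £1512.

Tax revenue = £1512 thousand.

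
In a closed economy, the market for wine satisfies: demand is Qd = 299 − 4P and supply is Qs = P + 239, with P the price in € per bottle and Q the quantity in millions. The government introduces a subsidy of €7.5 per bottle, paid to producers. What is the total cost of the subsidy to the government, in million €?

Government outlay = €1927.5 million.

Without the subsidy, 299 − 4P = P + 239 gives 5P = 60, so P* = €12 and Q* = 251.
With a per-unit subsidy paid to producers, each receives P + 7.5 per unit sold, so supply becomes Qs = (P + 7.5) + 239.
Solving gives Q = 257 with buyers paying €10.5 and producers receiving €18 (the €7.5 wedge).
Outlay = t · Q = 7.5 · 257 = €1927.5.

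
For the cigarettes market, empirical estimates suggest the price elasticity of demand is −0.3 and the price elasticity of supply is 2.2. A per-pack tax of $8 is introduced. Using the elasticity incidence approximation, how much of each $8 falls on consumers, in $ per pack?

Consumers bear ≈ $7.04 per pack.

Incidence ratio: consumers' share ≈ εs / (εs + |εd|) = 2.2 / (2.2 + 0.3) = 0.88.
So consumers bear ≈ 0.88 × $8 = $7.04; sellers bear $0.96.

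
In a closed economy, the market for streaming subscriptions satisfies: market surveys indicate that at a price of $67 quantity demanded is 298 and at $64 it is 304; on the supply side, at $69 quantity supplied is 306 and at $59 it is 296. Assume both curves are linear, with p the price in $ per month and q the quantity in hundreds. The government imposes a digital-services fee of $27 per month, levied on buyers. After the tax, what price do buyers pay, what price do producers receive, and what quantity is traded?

Demand slope: (304 − 298)/(64 − 67) = -2, so qd = 432 − 2p.
Supply slope: (296 − 306)/(59 − 69) = 1, so qs = p + 237.
Before the tax: set 432 − 2p = p + 237 → p* = $65, q* = 302.
With the tax collected from buyers, demand (in seller-price terms) shifts: qd = 432 − 2(p + 27).
Solving gives q = 284 with buyers paying $74 and producers receiving $47 (the $27 wedge).
The less price-elastic side of the market bears the larger share of a per-unit tax.

Buyers pay $74; producers receive $47; quantity = 284.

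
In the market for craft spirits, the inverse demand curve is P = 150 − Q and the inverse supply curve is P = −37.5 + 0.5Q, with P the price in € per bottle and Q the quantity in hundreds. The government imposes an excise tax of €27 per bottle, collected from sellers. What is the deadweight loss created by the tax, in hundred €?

Deadweight loss = €243 hundred.

Inverting to Q(P) form: Qd = 150 − P; Qs = 2P + 75.
Without the tax, 150 − P = 2P + 75 gives 3P = 75, so P* = €25 and Q* = 125.
With the tax collected from sellers, supply shifts: Qs = 2(P − 27) + 75.
New equilibrium: consumers pay €43, sellers receive €16, Q = 107. (Wedge: Pb − Ps = 27.)
Quantity falls by |ΔQ| = |125 − 107| = 18.
DWL = ½ · t · |ΔQ| = ½ · 27 · 18 = €243.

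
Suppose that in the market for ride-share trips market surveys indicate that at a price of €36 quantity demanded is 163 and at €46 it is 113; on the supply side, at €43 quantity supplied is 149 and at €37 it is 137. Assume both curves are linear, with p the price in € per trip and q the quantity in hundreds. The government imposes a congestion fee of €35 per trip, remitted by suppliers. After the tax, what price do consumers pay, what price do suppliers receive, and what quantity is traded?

Demand slope: (113 − 163)/(46 − 36) = -5, so qd = 343 − 5p.
Supply slope: (137 − 149)/(37 − 43) = 2, so qs = 2p + 63.
Before the tax: set 343 − 5p = 2p + 63 → p* = €40, q* = 143.
With the tax collected from suppliers, supply shifts: qs = 2(p − 35) + 63.
New equilibrium: consumers pay €50, suppliers receive €15, q = 93. (Wedge: pb − ps = 35.)
The less price-elastic side of the market bears the larger share of a per-unit tax.

Consumers pay €50; suppliers receive €15; quantity = 93.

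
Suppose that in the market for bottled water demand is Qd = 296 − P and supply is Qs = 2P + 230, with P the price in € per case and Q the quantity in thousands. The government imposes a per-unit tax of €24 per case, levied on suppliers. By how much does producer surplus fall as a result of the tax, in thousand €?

Producer surplus falls by €2128 thousand.

Before the tax: set 296 − P = 2P + 230 → P* = €22, Q* = 274.
With the tax collected from suppliers, supply shifts: Qs = 2(P − 24) + 230.
New equilibrium: consumers pay €38, suppliers receive €14, Q = 258. (Wedge: Pb − Ps = 24.)
ΔPS is the trapezoid between Q = 258 and Q = 274 of height €8: ½ · (274 + 258) · 8 = €2128.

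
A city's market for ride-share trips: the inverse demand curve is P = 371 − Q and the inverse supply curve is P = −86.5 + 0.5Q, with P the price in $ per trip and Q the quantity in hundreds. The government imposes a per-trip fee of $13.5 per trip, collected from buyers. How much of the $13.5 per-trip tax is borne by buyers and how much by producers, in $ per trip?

Inverting to Q(P) form: Qd = 371 − P; Qs = 2P + 173.
Before the tax: set 371 − P = 2P + 173 → P* = $66, Q* = 305.
With the tax collected from buyers, demand (in seller-price terms) shifts: Qd = 371 − (P + 13.5).
Solving gives Q = 296 with buyers paying $75 and producers receiving $61.5 (the $13.5 wedge).
Burden on buyers: $9; on producers: $4.5. (They sum to $13.5.)

Buyers bear $9 per trip; producers bear $4.5 per trip.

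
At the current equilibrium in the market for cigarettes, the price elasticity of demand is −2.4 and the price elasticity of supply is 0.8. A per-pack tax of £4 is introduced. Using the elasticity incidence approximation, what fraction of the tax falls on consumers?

Consumers' share ≈ 0.25.

Incidence ratio: consumers' share ≈ εs / (εs + |εd|) = 0.8 / (0.8 + 2.4) = 0.25.
Supply is the less elastic side, so consumers bear the smaller share.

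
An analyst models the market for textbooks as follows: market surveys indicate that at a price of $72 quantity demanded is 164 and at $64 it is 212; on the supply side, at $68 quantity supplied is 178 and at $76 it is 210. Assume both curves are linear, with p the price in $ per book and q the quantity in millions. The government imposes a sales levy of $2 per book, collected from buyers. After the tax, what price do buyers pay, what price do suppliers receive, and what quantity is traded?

Demand slope: (212 − 164)/(64 − 72) = -6, so qd = 596 − 6p.
Supply slope: (210 − 178)/(76 − 68) = 4, so qs = 4p − 94.
Without the tax, 596 − 6p = 4p − 94 gives 10p = 690, so p* = $69 and q* = 182.
With the tax collected from buyers, demand (in seller-price terms) shifts: qd = 596 − 6(p + 2).
New equilibrium: buyers pay $69.8, suppliers receive $67.8, q = 177.2. (Wedge: pb − ps = 2.)

Buyers pay $69.8; suppliers receive $67.8; quantity = 177.2.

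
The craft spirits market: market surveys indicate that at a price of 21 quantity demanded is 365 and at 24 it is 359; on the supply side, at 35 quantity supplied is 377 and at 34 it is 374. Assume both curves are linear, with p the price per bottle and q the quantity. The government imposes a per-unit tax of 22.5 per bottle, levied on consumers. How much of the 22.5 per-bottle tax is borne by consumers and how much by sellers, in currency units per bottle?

Demand slope: (359 − 365)/(24 − 21) = -2, so qd = 407 − 2p.
Supply slope: (374 − 377)/(34 − 35) = 3, so qs = 3p + 272.
Without the tax, 407 − 2p = 3p + 272 gives 5p = 135, so p* = 27 and q* = 353.
With the tax collected from consumers, demand (in seller-price terms) shifts: qd = 407 − 2(p + 22.5).
New equilibrium: consumers pay 40.5, sellers receive 18, q = 326. (Wedge: pb − ps = 22.5.)
Burden on consumers: 13.5; on sellers: 9. (They sum to 22.5.)
The less price-elastic side of the market bears the larger share of a per-unit tax.

Consumers bear 13.5 per bottle; sellers bear 9 per bottle.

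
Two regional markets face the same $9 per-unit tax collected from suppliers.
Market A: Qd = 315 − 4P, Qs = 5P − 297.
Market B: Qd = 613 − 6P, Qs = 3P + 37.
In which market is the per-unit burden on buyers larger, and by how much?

Market A, by $2.

Market A: pre-tax P* = $68, Q* = 43; post-tax Q = 23; per-unit burden on buyers = $5.
Market B: pre-tax P* = $64, Q* = 229; post-tax Q = 211; per-unit burden on buyers = $3.
Difference: $5 vs $3 → market A is larger by $2.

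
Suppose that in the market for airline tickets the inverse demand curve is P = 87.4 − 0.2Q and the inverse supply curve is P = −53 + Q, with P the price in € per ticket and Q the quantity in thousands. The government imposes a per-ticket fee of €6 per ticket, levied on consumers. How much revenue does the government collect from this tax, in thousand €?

Rewrite in direct form: Qd = 437 − 5P and Qs = P + 53.
Without the tax, 437 − 5P = P + 53 gives 6P = 384, so P* = €64 and Q* = 117.
With the tax collected from consumers, demand (in seller-price terms) shifts: Qd = 437 − 5(P + 6).
New equilibrium: consumers pay €65, sellers receive €59, Q = 112. (Wedge: Pb − Ps = 6.)
Revenue = t · Q = 6 · 112 = €672.

Tax revenue = €672 thousand.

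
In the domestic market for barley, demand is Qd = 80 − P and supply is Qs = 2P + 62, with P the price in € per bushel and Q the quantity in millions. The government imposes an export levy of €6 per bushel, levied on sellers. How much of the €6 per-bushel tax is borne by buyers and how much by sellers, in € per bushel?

Buyers bear €4 per bushel; sellers bear €2 per bushel.

Before the tax: set 80 − P = 2P + 62 → P* = €6, Q* = 74.
With the tax collected from sellers, supply shifts: Qs = 2(P − 6) + 62.
Solving gives Q = 70 with buyers paying €10 and sellers receiving €4 (the €6 wedge).
Burden on buyers: €4; on sellers: €2. (They sum to €6.)
The less price-elastic side of the market bears the larger share of a per-unit tax.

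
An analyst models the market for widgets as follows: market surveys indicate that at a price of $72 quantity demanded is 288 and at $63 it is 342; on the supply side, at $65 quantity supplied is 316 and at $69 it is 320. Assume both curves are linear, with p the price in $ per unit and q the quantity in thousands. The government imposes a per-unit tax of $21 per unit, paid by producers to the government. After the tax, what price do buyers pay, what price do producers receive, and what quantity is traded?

Buyers pay $70; producers receive $49; quantity = 300.

Demand slope: (342 − 288)/(63 − 72) = -6, so qd = 720 − 6p.
Supply slope: (320 − 316)/(69 − 65) = 1, so qs = p + 251.
Without the tax, 720 − 6p = p + 251 gives 7p = 469, so p* = $67 and q* = 318.
With the tax collected from producers, supply shifts: qs = (p − 21) + 251.
New equilibrium: buyers pay $70, producers receive $49, q = 300. (Wedge: pb − ps = 21.)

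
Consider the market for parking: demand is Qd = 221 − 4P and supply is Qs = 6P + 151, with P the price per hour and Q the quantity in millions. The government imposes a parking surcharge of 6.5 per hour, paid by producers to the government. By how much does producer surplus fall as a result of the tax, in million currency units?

Producer surplus falls by 481.52 million.

Before the tax: set 221 − 4P = 6P + 151 → P* = 7, Q* = 193.
With the tax collected from producers, supply shifts: Qs = 6(P − 6.5) + 151.
Solving gives Q = 177.4 with consumers paying 10.9 and producers receiving 4.4 (the 6.5 wedge).
ΔPS is the trapezoid between Q = 177.4 and Q = 193 of height 2.6: ½ · (193 + 177.4) · 2.6 = 481.52.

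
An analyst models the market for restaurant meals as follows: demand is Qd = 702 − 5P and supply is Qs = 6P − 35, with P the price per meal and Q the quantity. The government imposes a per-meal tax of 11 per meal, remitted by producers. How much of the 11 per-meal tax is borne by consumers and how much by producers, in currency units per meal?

Without the tax, 702 − 5P = 6P − 35 gives 11P = 737, so P* = 67 and Q* = 367.
With the tax collected from producers, supply shifts: Qs = 6(P − 11) − 35.
New equilibrium: consumers pay 73, producers receive 62, Q = 337. (Wedge: Pb − Ps = 11.)
Burden on consumers: 6; on producers: 5. (They sum to 11.)
The less price-elastic side of the market bears the larger share of a per-unit tax.

Consumers bear 6 per meal; producers bear 5 per meal.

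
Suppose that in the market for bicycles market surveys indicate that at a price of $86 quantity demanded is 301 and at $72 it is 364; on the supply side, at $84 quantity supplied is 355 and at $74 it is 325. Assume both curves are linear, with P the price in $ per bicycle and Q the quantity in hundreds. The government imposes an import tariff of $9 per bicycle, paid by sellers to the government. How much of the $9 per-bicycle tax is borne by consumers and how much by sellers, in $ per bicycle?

Demand slope: (364 − 301)/(72 − 86) = -4.5, so Qd = 688 − 4.5P.
Supply slope: (325 − 355)/(74 − 84) = 3, so Qs = 3P + 103.
Without the tax, 688 − 4.5P = 3P + 103 gives 7.5P = 585, so P* = $78 and Q* = 337.
With the tax collected from sellers, supply shifts: Qs = 3(P − 9) + 103.
Solving gives Q = 320.8 with consumers paying $81.6 and sellers receiving $72.6 (the $9 wedge).
Burden on consumers: $3.6; on sellers: $5.4. (They sum to $9.)

Consumers bear $3.6 per bicycle; sellers bear $5.4 per bicycle.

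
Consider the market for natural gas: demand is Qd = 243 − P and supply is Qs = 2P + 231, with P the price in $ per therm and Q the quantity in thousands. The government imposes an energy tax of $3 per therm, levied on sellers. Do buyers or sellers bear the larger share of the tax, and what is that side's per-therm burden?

Without the tax, 243 − P = 2P + 231 gives 3P = 12, so P* = $4 and Q* = 239.
With the tax collected from sellers, supply shifts: Qs = 2(P − 3) + 231.
Solving gives Q = 237 with buyers paying $6 and sellers receiving $3 (the $3 wedge).
Per-therm burden: buyers $2, sellers $1.
Buyers take the larger share because demand is less price-elastic here (demand slope 1 vs supply slope 2).
The less price-elastic side of the market bears the larger share of a per-unit tax.

Buyers bear the larger share: $2 per therm.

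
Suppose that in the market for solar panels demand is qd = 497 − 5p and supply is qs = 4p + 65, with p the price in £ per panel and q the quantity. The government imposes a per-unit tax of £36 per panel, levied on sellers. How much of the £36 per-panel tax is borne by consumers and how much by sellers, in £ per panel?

Consumers bear £16 per panel; sellers bear £20 per panel.

Before the tax: set 497 − 5p = 4p + 65 → p* = £48, q* = 257.
With the tax collected from sellers, supply shifts: qs = 4(p − 36) + 65.
Solving gives q = 177 with consumers paying £64 and sellers receiving £28 (the £36 wedge).
Burden on consumers: £16; on sellers: £20. (They sum to £36.)
The less price-elastic side of the market bears the larger share of a per-unit tax.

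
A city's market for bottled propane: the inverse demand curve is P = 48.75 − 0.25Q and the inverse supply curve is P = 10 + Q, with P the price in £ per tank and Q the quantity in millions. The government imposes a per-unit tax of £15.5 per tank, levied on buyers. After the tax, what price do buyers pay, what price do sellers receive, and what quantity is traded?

Inverting to Q(P) form: Qd = 195 − 4P; Qs = P − 10.
Before the tax: set 195 − 4P = P − 10 → P* = £41, Q* = 31.
With the tax collected from buyers, demand (in seller-price terms) shifts: Qd = 195 − 4(P + 15.5).
New equilibrium: buyers pay £44.1, sellers receive £28.6, Q = 18.6. (Wedge: Pb − Ps = 15.5.)
The less price-elastic side of the market bears the larger share of a per-unit tax.

Buyers pay £44.1; sellers receive £28.6; quantity = 18.6.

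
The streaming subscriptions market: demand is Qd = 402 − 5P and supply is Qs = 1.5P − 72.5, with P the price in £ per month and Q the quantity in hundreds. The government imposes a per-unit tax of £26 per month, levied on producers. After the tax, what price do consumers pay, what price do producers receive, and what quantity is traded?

Consumers pay £79; producers receive £53; quantity = 7.

Without the tax, 402 − 5P = 1.5P − 72.5 gives 6.5P = 474.5, so P* = £73 and Q* = 37.
With the tax collected from producers, supply shifts: Qs = 1.5(P − 26) − 72.5.
New equilibrium: consumers pay £79, producers receive £53, Q = 7. (Wedge: Pb − Ps = 26.)
The less price-elastic side of the market bears the larger share of a per-unit tax.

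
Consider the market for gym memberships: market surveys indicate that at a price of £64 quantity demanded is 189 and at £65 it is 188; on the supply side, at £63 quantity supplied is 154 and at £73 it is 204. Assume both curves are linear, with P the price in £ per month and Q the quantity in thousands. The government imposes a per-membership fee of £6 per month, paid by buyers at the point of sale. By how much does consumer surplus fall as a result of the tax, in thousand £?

Demand slope: (188 − 189)/(65 − 64) = -1, so Qd = 253 − P.
Supply slope: (204 − 154)/(73 − 63) = 5, so Qs = 5P − 161.
Before the tax: set 253 − P = 5P − 161 → P* = £69, Q* = 184.
With the tax collected from buyers, demand (in seller-price terms) shifts: Qd = 253 − (P + 6).
New equilibrium: buyers pay £74, producers receive £68, Q = 179. (Wedge: Pb − Ps = 6.)
ΔCS is the trapezoid between Q = 179 and Q = 184 of height £5: ½ · (184 + 179) · 5 = £907.5.

Consumer surplus falls by £907.5 thousand.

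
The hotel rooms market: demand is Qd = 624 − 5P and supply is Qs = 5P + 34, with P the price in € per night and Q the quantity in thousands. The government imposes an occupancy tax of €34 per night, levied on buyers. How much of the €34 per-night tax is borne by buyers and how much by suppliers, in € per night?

Before the tax: set 624 − 5P = 5P + 34 → P* = €59, Q* = 329.
With the tax collected from buyers, demand (in seller-price terms) shifts: Qd = 624 − 5(P + 34).
New equilibrium: buyers pay €76, suppliers receive €42, Q = 244. (Wedge: Pb − Ps = 34.)
Burden on buyers: €17; on suppliers: €17. (They sum to €34.)
The less price-elastic side of the market bears the larger share of a per-unit tax.

Buyers bear €17 per night; suppliers bear €17 per night.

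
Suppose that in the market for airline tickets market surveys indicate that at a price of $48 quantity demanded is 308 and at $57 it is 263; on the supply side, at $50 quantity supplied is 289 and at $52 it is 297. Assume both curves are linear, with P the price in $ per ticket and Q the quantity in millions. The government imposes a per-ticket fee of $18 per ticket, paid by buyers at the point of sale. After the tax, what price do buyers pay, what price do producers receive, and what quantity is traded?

Demand slope: (263 − 308)/(57 − 48) = -5, so Qd = 548 − 5P.
Supply slope: (297 − 289)/(52 − 50) = 4, so Qs = 4P + 89.
Without the tax, 548 − 5P = 4P + 89 gives 9P = 459, so P* = $51 and Q* = 293.
With the tax collected from buyers, demand (in seller-price terms) shifts: Qd = 548 − 5(P + 18).
Solving gives Q = 253 with buyers paying $59 and producers receiving $41 (the $18 wedge).
The less price-elastic side of the market bears the larger share of a per-unit tax.

Buyers pay $59; producers receive $41; quantity = 253.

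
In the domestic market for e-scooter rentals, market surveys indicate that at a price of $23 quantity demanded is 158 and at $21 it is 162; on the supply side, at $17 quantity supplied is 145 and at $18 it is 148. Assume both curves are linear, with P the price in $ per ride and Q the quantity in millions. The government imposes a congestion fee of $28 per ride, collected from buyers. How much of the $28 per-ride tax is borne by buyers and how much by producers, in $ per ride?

Buyers bear $16.8 per ride; producers bear $11.2 per ride.

Demand slope: (162 − 158)/(21 − 23) = -2, so Qd = 204 − 2P.
Supply slope: (148 − 145)/(18 − 17) = 3, so Qs = 3P + 94.
Before the tax: set 204 − 2P = 3P + 94 → P* = $22, Q* = 160.
With the tax collected from buyers, demand (in seller-price terms) shifts: Qd = 204 − 2(P + 28).
Solving gives Q = 126.4 with buyers paying $38.8 and producers receiving $10.8 (the $28 wedge).
Burden on buyers: $16.8; on producers: $11.2. (They sum to $28.)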